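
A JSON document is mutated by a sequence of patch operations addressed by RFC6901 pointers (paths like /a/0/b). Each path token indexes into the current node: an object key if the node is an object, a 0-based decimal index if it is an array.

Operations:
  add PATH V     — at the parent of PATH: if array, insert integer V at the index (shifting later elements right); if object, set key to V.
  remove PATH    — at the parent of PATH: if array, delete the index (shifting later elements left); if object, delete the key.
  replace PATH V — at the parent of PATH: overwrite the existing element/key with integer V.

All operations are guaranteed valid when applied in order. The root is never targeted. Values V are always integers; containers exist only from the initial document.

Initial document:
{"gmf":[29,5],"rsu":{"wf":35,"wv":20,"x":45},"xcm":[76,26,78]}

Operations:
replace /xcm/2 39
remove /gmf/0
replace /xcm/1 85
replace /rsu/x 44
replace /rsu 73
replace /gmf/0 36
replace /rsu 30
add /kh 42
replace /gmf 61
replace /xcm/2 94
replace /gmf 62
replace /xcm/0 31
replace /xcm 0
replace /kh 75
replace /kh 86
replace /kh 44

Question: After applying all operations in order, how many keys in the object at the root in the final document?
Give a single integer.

After op 1 (replace /xcm/2 39): {"gmf":[29,5],"rsu":{"wf":35,"wv":20,"x":45},"xcm":[76,26,39]}
After op 2 (remove /gmf/0): {"gmf":[5],"rsu":{"wf":35,"wv":20,"x":45},"xcm":[76,26,39]}
After op 3 (replace /xcm/1 85): {"gmf":[5],"rsu":{"wf":35,"wv":20,"x":45},"xcm":[76,85,39]}
After op 4 (replace /rsu/x 44): {"gmf":[5],"rsu":{"wf":35,"wv":20,"x":44},"xcm":[76,85,39]}
After op 5 (replace /rsu 73): {"gmf":[5],"rsu":73,"xcm":[76,85,39]}
After op 6 (replace /gmf/0 36): {"gmf":[36],"rsu":73,"xcm":[76,85,39]}
After op 7 (replace /rsu 30): {"gmf":[36],"rsu":30,"xcm":[76,85,39]}
After op 8 (add /kh 42): {"gmf":[36],"kh":42,"rsu":30,"xcm":[76,85,39]}
After op 9 (replace /gmf 61): {"gmf":61,"kh":42,"rsu":30,"xcm":[76,85,39]}
After op 10 (replace /xcm/2 94): {"gmf":61,"kh":42,"rsu":30,"xcm":[76,85,94]}
After op 11 (replace /gmf 62): {"gmf":62,"kh":42,"rsu":30,"xcm":[76,85,94]}
After op 12 (replace /xcm/0 31): {"gmf":62,"kh":42,"rsu":30,"xcm":[31,85,94]}
After op 13 (replace /xcm 0): {"gmf":62,"kh":42,"rsu":30,"xcm":0}
After op 14 (replace /kh 75): {"gmf":62,"kh":75,"rsu":30,"xcm":0}
After op 15 (replace /kh 86): {"gmf":62,"kh":86,"rsu":30,"xcm":0}
After op 16 (replace /kh 44): {"gmf":62,"kh":44,"rsu":30,"xcm":0}
Size at the root: 4

Answer: 4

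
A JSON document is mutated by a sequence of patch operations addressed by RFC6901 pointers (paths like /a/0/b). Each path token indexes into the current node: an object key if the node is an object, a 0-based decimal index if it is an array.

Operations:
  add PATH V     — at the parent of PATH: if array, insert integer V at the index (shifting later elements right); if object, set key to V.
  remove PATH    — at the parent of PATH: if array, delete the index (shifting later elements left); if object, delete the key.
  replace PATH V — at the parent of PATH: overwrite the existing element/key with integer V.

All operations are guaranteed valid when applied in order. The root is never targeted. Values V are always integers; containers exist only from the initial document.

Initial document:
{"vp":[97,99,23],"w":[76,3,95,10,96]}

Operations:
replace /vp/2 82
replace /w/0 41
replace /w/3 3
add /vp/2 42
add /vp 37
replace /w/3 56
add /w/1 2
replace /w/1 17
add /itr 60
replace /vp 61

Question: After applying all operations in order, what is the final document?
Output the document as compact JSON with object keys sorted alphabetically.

After op 1 (replace /vp/2 82): {"vp":[97,99,82],"w":[76,3,95,10,96]}
After op 2 (replace /w/0 41): {"vp":[97,99,82],"w":[41,3,95,10,96]}
After op 3 (replace /w/3 3): {"vp":[97,99,82],"w":[41,3,95,3,96]}
After op 4 (add /vp/2 42): {"vp":[97,99,42,82],"w":[41,3,95,3,96]}
After op 5 (add /vp 37): {"vp":37,"w":[41,3,95,3,96]}
After op 6 (replace /w/3 56): {"vp":37,"w":[41,3,95,56,96]}
After op 7 (add /w/1 2): {"vp":37,"w":[41,2,3,95,56,96]}
After op 8 (replace /w/1 17): {"vp":37,"w":[41,17,3,95,56,96]}
After op 9 (add /itr 60): {"itr":60,"vp":37,"w":[41,17,3,95,56,96]}
After op 10 (replace /vp 61): {"itr":60,"vp":61,"w":[41,17,3,95,56,96]}

Answer: {"itr":60,"vp":61,"w":[41,17,3,95,56,96]}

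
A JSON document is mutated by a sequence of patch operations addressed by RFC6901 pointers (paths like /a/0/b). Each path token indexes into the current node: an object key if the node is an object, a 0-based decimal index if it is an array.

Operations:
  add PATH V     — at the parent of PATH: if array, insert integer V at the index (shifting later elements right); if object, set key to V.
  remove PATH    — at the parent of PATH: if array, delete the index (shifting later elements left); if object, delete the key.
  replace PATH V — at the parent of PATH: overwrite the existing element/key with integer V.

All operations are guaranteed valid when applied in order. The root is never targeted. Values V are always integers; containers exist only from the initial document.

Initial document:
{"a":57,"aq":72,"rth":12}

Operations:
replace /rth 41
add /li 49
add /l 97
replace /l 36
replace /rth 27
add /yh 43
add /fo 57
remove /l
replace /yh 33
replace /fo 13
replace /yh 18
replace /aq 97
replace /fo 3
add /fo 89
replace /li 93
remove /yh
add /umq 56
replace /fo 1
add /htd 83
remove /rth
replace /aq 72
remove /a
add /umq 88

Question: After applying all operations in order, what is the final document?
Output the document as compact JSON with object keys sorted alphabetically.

After op 1 (replace /rth 41): {"a":57,"aq":72,"rth":41}
After op 2 (add /li 49): {"a":57,"aq":72,"li":49,"rth":41}
After op 3 (add /l 97): {"a":57,"aq":72,"l":97,"li":49,"rth":41}
After op 4 (replace /l 36): {"a":57,"aq":72,"l":36,"li":49,"rth":41}
After op 5 (replace /rth 27): {"a":57,"aq":72,"l":36,"li":49,"rth":27}
After op 6 (add /yh 43): {"a":57,"aq":72,"l":36,"li":49,"rth":27,"yh":43}
After op 7 (add /fo 57): {"a":57,"aq":72,"fo":57,"l":36,"li":49,"rth":27,"yh":43}
After op 8 (remove /l): {"a":57,"aq":72,"fo":57,"li":49,"rth":27,"yh":43}
After op 9 (replace /yh 33): {"a":57,"aq":72,"fo":57,"li":49,"rth":27,"yh":33}
After op 10 (replace /fo 13): {"a":57,"aq":72,"fo":13,"li":49,"rth":27,"yh":33}
After op 11 (replace /yh 18): {"a":57,"aq":72,"fo":13,"li":49,"rth":27,"yh":18}
After op 12 (replace /aq 97): {"a":57,"aq":97,"fo":13,"li":49,"rth":27,"yh":18}
After op 13 (replace /fo 3): {"a":57,"aq":97,"fo":3,"li":49,"rth":27,"yh":18}
After op 14 (add /fo 89): {"a":57,"aq":97,"fo":89,"li":49,"rth":27,"yh":18}
After op 15 (replace /li 93): {"a":57,"aq":97,"fo":89,"li":93,"rth":27,"yh":18}
After op 16 (remove /yh): {"a":57,"aq":97,"fo":89,"li":93,"rth":27}
After op 17 (add /umq 56): {"a":57,"aq":97,"fo":89,"li":93,"rth":27,"umq":56}
After op 18 (replace /fo 1): {"a":57,"aq":97,"fo":1,"li":93,"rth":27,"umq":56}
After op 19 (add /htd 83): {"a":57,"aq":97,"fo":1,"htd":83,"li":93,"rth":27,"umq":56}
After op 20 (remove /rth): {"a":57,"aq":97,"fo":1,"htd":83,"li":93,"umq":56}
After op 21 (replace /aq 72): {"a":57,"aq":72,"fo":1,"htd":83,"li":93,"umq":56}
After op 22 (remove /a): {"aq":72,"fo":1,"htd":83,"li":93,"umq":56}
After op 23 (add /umq 88): {"aq":72,"fo":1,"htd":83,"li":93,"umq":88}

Answer: {"aq":72,"fo":1,"htd":83,"li":93,"umq":88}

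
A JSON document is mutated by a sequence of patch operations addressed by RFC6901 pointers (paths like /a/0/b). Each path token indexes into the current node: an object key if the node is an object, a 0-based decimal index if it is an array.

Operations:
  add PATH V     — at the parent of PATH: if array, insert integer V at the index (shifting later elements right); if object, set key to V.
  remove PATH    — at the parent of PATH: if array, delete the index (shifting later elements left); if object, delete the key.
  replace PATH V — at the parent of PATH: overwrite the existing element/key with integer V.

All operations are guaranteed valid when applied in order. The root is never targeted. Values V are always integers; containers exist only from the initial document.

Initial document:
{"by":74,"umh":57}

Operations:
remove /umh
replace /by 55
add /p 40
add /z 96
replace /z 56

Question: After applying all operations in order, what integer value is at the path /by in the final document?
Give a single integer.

After op 1 (remove /umh): {"by":74}
After op 2 (replace /by 55): {"by":55}
After op 3 (add /p 40): {"by":55,"p":40}
After op 4 (add /z 96): {"by":55,"p":40,"z":96}
After op 5 (replace /z 56): {"by":55,"p":40,"z":56}
Value at /by: 55

Answer: 55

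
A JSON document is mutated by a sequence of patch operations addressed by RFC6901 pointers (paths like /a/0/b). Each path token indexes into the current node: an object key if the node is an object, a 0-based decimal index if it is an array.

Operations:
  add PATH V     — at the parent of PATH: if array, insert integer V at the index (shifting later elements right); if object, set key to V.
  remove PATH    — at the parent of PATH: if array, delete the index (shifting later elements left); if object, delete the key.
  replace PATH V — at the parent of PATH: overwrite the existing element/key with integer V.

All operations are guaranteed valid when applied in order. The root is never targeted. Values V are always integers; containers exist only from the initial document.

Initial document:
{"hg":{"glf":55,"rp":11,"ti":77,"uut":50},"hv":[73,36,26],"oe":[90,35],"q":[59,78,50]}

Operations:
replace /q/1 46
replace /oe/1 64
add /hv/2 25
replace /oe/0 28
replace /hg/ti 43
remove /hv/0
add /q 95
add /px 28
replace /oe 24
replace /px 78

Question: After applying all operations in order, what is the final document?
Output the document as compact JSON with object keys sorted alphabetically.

Answer: {"hg":{"glf":55,"rp":11,"ti":43,"uut":50},"hv":[36,25,26],"oe":24,"px":78,"q":95}

Derivation:
After op 1 (replace /q/1 46): {"hg":{"glf":55,"rp":11,"ti":77,"uut":50},"hv":[73,36,26],"oe":[90,35],"q":[59,46,50]}
After op 2 (replace /oe/1 64): {"hg":{"glf":55,"rp":11,"ti":77,"uut":50},"hv":[73,36,26],"oe":[90,64],"q":[59,46,50]}
After op 3 (add /hv/2 25): {"hg":{"glf":55,"rp":11,"ti":77,"uut":50},"hv":[73,36,25,26],"oe":[90,64],"q":[59,46,50]}
After op 4 (replace /oe/0 28): {"hg":{"glf":55,"rp":11,"ti":77,"uut":50},"hv":[73,36,25,26],"oe":[28,64],"q":[59,46,50]}
After op 5 (replace /hg/ti 43): {"hg":{"glf":55,"rp":11,"ti":43,"uut":50},"hv":[73,36,25,26],"oe":[28,64],"q":[59,46,50]}
After op 6 (remove /hv/0): {"hg":{"glf":55,"rp":11,"ti":43,"uut":50},"hv":[36,25,26],"oe":[28,64],"q":[59,46,50]}
After op 7 (add /q 95): {"hg":{"glf":55,"rp":11,"ti":43,"uut":50},"hv":[36,25,26],"oe":[28,64],"q":95}
After op 8 (add /px 28): {"hg":{"glf":55,"rp":11,"ti":43,"uut":50},"hv":[36,25,26],"oe":[28,64],"px":28,"q":95}
After op 9 (replace /oe 24): {"hg":{"glf":55,"rp":11,"ti":43,"uut":50},"hv":[36,25,26],"oe":24,"px":28,"q":95}
After op 10 (replace /px 78): {"hg":{"glf":55,"rp":11,"ti":43,"uut":50},"hv":[36,25,26],"oe":24,"px":78,"q":95}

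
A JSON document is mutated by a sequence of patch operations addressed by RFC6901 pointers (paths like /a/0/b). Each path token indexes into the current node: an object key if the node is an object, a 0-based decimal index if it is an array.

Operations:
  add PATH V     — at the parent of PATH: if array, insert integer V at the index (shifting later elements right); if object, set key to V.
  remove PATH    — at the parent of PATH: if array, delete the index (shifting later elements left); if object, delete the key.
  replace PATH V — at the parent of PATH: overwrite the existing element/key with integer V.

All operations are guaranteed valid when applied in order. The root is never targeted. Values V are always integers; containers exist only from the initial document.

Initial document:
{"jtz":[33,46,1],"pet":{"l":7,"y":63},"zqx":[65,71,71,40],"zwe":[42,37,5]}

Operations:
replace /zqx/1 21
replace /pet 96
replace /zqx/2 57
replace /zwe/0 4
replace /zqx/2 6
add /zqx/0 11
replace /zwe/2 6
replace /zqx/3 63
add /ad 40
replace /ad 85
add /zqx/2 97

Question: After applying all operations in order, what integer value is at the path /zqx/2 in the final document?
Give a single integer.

Answer: 97

Derivation:
After op 1 (replace /zqx/1 21): {"jtz":[33,46,1],"pet":{"l":7,"y":63},"zqx":[65,21,71,40],"zwe":[42,37,5]}
After op 2 (replace /pet 96): {"jtz":[33,46,1],"pet":96,"zqx":[65,21,71,40],"zwe":[42,37,5]}
After op 3 (replace /zqx/2 57): {"jtz":[33,46,1],"pet":96,"zqx":[65,21,57,40],"zwe":[42,37,5]}
After op 4 (replace /zwe/0 4): {"jtz":[33,46,1],"pet":96,"zqx":[65,21,57,40],"zwe":[4,37,5]}
After op 5 (replace /zqx/2 6): {"jtz":[33,46,1],"pet":96,"zqx":[65,21,6,40],"zwe":[4,37,5]}
After op 6 (add /zqx/0 11): {"jtz":[33,46,1],"pet":96,"zqx":[11,65,21,6,40],"zwe":[4,37,5]}
After op 7 (replace /zwe/2 6): {"jtz":[33,46,1],"pet":96,"zqx":[11,65,21,6,40],"zwe":[4,37,6]}
After op 8 (replace /zqx/3 63): {"jtz":[33,46,1],"pet":96,"zqx":[11,65,21,63,40],"zwe":[4,37,6]}
After op 9 (add /ad 40): {"ad":40,"jtz":[33,46,1],"pet":96,"zqx":[11,65,21,63,40],"zwe":[4,37,6]}
After op 10 (replace /ad 85): {"ad":85,"jtz":[33,46,1],"pet":96,"zqx":[11,65,21,63,40],"zwe":[4,37,6]}
After op 11 (add /zqx/2 97): {"ad":85,"jtz":[33,46,1],"pet":96,"zqx":[11,65,97,21,63,40],"zwe":[4,37,6]}
Value at /zqx/2: 97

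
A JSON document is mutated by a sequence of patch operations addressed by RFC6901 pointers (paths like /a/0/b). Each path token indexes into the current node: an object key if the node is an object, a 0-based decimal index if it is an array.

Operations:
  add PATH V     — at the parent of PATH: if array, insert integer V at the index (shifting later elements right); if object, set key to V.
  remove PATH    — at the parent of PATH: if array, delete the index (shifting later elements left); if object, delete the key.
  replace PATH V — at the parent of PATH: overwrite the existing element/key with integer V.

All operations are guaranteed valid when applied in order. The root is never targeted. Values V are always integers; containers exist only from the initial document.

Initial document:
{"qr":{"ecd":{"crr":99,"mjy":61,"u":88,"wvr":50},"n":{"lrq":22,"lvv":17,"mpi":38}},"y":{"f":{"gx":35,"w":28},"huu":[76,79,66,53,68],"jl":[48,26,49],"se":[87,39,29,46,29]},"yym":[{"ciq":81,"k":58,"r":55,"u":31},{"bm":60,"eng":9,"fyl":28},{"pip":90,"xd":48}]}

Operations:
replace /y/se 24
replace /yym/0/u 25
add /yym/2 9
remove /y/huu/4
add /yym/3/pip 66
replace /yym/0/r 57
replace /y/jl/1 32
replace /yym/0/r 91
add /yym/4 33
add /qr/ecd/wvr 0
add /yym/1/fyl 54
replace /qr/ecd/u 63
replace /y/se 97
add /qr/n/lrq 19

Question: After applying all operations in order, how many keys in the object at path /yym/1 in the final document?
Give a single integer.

After op 1 (replace /y/se 24): {"qr":{"ecd":{"crr":99,"mjy":61,"u":88,"wvr":50},"n":{"lrq":22,"lvv":17,"mpi":38}},"y":{"f":{"gx":35,"w":28},"huu":[76,79,66,53,68],"jl":[48,26,49],"se":24},"yym":[{"ciq":81,"k":58,"r":55,"u":31},{"bm":60,"eng":9,"fyl":28},{"pip":90,"xd":48}]}
After op 2 (replace /yym/0/u 25): {"qr":{"ecd":{"crr":99,"mjy":61,"u":88,"wvr":50},"n":{"lrq":22,"lvv":17,"mpi":38}},"y":{"f":{"gx":35,"w":28},"huu":[76,79,66,53,68],"jl":[48,26,49],"se":24},"yym":[{"ciq":81,"k":58,"r":55,"u":25},{"bm":60,"eng":9,"fyl":28},{"pip":90,"xd":48}]}
After op 3 (add /yym/2 9): {"qr":{"ecd":{"crr":99,"mjy":61,"u":88,"wvr":50},"n":{"lrq":22,"lvv":17,"mpi":38}},"y":{"f":{"gx":35,"w":28},"huu":[76,79,66,53,68],"jl":[48,26,49],"se":24},"yym":[{"ciq":81,"k":58,"r":55,"u":25},{"bm":60,"eng":9,"fyl":28},9,{"pip":90,"xd":48}]}
After op 4 (remove /y/huu/4): {"qr":{"ecd":{"crr":99,"mjy":61,"u":88,"wvr":50},"n":{"lrq":22,"lvv":17,"mpi":38}},"y":{"f":{"gx":35,"w":28},"huu":[76,79,66,53],"jl":[48,26,49],"se":24},"yym":[{"ciq":81,"k":58,"r":55,"u":25},{"bm":60,"eng":9,"fyl":28},9,{"pip":90,"xd":48}]}
After op 5 (add /yym/3/pip 66): {"qr":{"ecd":{"crr":99,"mjy":61,"u":88,"wvr":50},"n":{"lrq":22,"lvv":17,"mpi":38}},"y":{"f":{"gx":35,"w":28},"huu":[76,79,66,53],"jl":[48,26,49],"se":24},"yym":[{"ciq":81,"k":58,"r":55,"u":25},{"bm":60,"eng":9,"fyl":28},9,{"pip":66,"xd":48}]}
After op 6 (replace /yym/0/r 57): {"qr":{"ecd":{"crr":99,"mjy":61,"u":88,"wvr":50},"n":{"lrq":22,"lvv":17,"mpi":38}},"y":{"f":{"gx":35,"w":28},"huu":[76,79,66,53],"jl":[48,26,49],"se":24},"yym":[{"ciq":81,"k":58,"r":57,"u":25},{"bm":60,"eng":9,"fyl":28},9,{"pip":66,"xd":48}]}
After op 7 (replace /y/jl/1 32): {"qr":{"ecd":{"crr":99,"mjy":61,"u":88,"wvr":50},"n":{"lrq":22,"lvv":17,"mpi":38}},"y":{"f":{"gx":35,"w":28},"huu":[76,79,66,53],"jl":[48,32,49],"se":24},"yym":[{"ciq":81,"k":58,"r":57,"u":25},{"bm":60,"eng":9,"fyl":28},9,{"pip":66,"xd":48}]}
After op 8 (replace /yym/0/r 91): {"qr":{"ecd":{"crr":99,"mjy":61,"u":88,"wvr":50},"n":{"lrq":22,"lvv":17,"mpi":38}},"y":{"f":{"gx":35,"w":28},"huu":[76,79,66,53],"jl":[48,32,49],"se":24},"yym":[{"ciq":81,"k":58,"r":91,"u":25},{"bm":60,"eng":9,"fyl":28},9,{"pip":66,"xd":48}]}
After op 9 (add /yym/4 33): {"qr":{"ecd":{"crr":99,"mjy":61,"u":88,"wvr":50},"n":{"lrq":22,"lvv":17,"mpi":38}},"y":{"f":{"gx":35,"w":28},"huu":[76,79,66,53],"jl":[48,32,49],"se":24},"yym":[{"ciq":81,"k":58,"r":91,"u":25},{"bm":60,"eng":9,"fyl":28},9,{"pip":66,"xd":48},33]}
After op 10 (add /qr/ecd/wvr 0): {"qr":{"ecd":{"crr":99,"mjy":61,"u":88,"wvr":0},"n":{"lrq":22,"lvv":17,"mpi":38}},"y":{"f":{"gx":35,"w":28},"huu":[76,79,66,53],"jl":[48,32,49],"se":24},"yym":[{"ciq":81,"k":58,"r":91,"u":25},{"bm":60,"eng":9,"fyl":28},9,{"pip":66,"xd":48},33]}
After op 11 (add /yym/1/fyl 54): {"qr":{"ecd":{"crr":99,"mjy":61,"u":88,"wvr":0},"n":{"lrq":22,"lvv":17,"mpi":38}},"y":{"f":{"gx":35,"w":28},"huu":[76,79,66,53],"jl":[48,32,49],"se":24},"yym":[{"ciq":81,"k":58,"r":91,"u":25},{"bm":60,"eng":9,"fyl":54},9,{"pip":66,"xd":48},33]}
After op 12 (replace /qr/ecd/u 63): {"qr":{"ecd":{"crr":99,"mjy":61,"u":63,"wvr":0},"n":{"lrq":22,"lvv":17,"mpi":38}},"y":{"f":{"gx":35,"w":28},"huu":[76,79,66,53],"jl":[48,32,49],"se":24},"yym":[{"ciq":81,"k":58,"r":91,"u":25},{"bm":60,"eng":9,"fyl":54},9,{"pip":66,"xd":48},33]}
After op 13 (replace /y/se 97): {"qr":{"ecd":{"crr":99,"mjy":61,"u":63,"wvr":0},"n":{"lrq":22,"lvv":17,"mpi":38}},"y":{"f":{"gx":35,"w":28},"huu":[76,79,66,53],"jl":[48,32,49],"se":97},"yym":[{"ciq":81,"k":58,"r":91,"u":25},{"bm":60,"eng":9,"fyl":54},9,{"pip":66,"xd":48},33]}
After op 14 (add /qr/n/lrq 19): {"qr":{"ecd":{"crr":99,"mjy":61,"u":63,"wvr":0},"n":{"lrq":19,"lvv":17,"mpi":38}},"y":{"f":{"gx":35,"w":28},"huu":[76,79,66,53],"jl":[48,32,49],"se":97},"yym":[{"ciq":81,"k":58,"r":91,"u":25},{"bm":60,"eng":9,"fyl":54},9,{"pip":66,"xd":48},33]}
Size at path /yym/1: 3

Answer: 3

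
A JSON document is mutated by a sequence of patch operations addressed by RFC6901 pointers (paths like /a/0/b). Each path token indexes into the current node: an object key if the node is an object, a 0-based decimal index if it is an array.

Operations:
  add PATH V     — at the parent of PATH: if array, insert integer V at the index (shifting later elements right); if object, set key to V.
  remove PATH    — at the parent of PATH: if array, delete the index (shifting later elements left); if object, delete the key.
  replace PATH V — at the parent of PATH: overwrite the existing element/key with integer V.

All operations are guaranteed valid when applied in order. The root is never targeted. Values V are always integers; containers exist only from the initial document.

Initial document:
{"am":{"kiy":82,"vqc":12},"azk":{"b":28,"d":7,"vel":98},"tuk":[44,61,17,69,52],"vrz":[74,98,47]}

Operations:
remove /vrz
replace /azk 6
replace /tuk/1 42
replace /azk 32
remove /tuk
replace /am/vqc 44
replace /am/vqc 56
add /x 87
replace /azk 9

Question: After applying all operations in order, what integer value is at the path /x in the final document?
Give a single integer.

Answer: 87

Derivation:
After op 1 (remove /vrz): {"am":{"kiy":82,"vqc":12},"azk":{"b":28,"d":7,"vel":98},"tuk":[44,61,17,69,52]}
After op 2 (replace /azk 6): {"am":{"kiy":82,"vqc":12},"azk":6,"tuk":[44,61,17,69,52]}
After op 3 (replace /tuk/1 42): {"am":{"kiy":82,"vqc":12},"azk":6,"tuk":[44,42,17,69,52]}
After op 4 (replace /azk 32): {"am":{"kiy":82,"vqc":12},"azk":32,"tuk":[44,42,17,69,52]}
After op 5 (remove /tuk): {"am":{"kiy":82,"vqc":12},"azk":32}
After op 6 (replace /am/vqc 44): {"am":{"kiy":82,"vqc":44},"azk":32}
After op 7 (replace /am/vqc 56): {"am":{"kiy":82,"vqc":56},"azk":32}
After op 8 (add /x 87): {"am":{"kiy":82,"vqc":56},"azk":32,"x":87}
After op 9 (replace /azk 9): {"am":{"kiy":82,"vqc":56},"azk":9,"x":87}
Value at /x: 87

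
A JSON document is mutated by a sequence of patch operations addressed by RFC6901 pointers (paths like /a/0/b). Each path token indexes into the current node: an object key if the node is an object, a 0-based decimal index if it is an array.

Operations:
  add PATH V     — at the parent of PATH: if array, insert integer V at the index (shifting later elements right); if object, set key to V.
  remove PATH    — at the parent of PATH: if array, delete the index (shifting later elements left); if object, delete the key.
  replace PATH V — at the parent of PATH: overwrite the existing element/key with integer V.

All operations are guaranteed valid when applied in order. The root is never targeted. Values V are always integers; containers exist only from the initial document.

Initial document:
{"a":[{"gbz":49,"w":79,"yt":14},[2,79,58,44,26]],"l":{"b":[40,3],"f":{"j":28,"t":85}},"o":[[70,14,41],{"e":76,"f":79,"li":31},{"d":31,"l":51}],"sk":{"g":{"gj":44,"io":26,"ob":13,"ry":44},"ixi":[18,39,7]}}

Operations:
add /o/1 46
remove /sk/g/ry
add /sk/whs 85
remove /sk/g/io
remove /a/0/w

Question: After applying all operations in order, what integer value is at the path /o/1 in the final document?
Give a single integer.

Answer: 46

Derivation:
After op 1 (add /o/1 46): {"a":[{"gbz":49,"w":79,"yt":14},[2,79,58,44,26]],"l":{"b":[40,3],"f":{"j":28,"t":85}},"o":[[70,14,41],46,{"e":76,"f":79,"li":31},{"d":31,"l":51}],"sk":{"g":{"gj":44,"io":26,"ob":13,"ry":44},"ixi":[18,39,7]}}
After op 2 (remove /sk/g/ry): {"a":[{"gbz":49,"w":79,"yt":14},[2,79,58,44,26]],"l":{"b":[40,3],"f":{"j":28,"t":85}},"o":[[70,14,41],46,{"e":76,"f":79,"li":31},{"d":31,"l":51}],"sk":{"g":{"gj":44,"io":26,"ob":13},"ixi":[18,39,7]}}
After op 3 (add /sk/whs 85): {"a":[{"gbz":49,"w":79,"yt":14},[2,79,58,44,26]],"l":{"b":[40,3],"f":{"j":28,"t":85}},"o":[[70,14,41],46,{"e":76,"f":79,"li":31},{"d":31,"l":51}],"sk":{"g":{"gj":44,"io":26,"ob":13},"ixi":[18,39,7],"whs":85}}
After op 4 (remove /sk/g/io): {"a":[{"gbz":49,"w":79,"yt":14},[2,79,58,44,26]],"l":{"b":[40,3],"f":{"j":28,"t":85}},"o":[[70,14,41],46,{"e":76,"f":79,"li":31},{"d":31,"l":51}],"sk":{"g":{"gj":44,"ob":13},"ixi":[18,39,7],"whs":85}}
After op 5 (remove /a/0/w): {"a":[{"gbz":49,"yt":14},[2,79,58,44,26]],"l":{"b":[40,3],"f":{"j":28,"t":85}},"o":[[70,14,41],46,{"e":76,"f":79,"li":31},{"d":31,"l":51}],"sk":{"g":{"gj":44,"ob":13},"ixi":[18,39,7],"whs":85}}
Value at /o/1: 46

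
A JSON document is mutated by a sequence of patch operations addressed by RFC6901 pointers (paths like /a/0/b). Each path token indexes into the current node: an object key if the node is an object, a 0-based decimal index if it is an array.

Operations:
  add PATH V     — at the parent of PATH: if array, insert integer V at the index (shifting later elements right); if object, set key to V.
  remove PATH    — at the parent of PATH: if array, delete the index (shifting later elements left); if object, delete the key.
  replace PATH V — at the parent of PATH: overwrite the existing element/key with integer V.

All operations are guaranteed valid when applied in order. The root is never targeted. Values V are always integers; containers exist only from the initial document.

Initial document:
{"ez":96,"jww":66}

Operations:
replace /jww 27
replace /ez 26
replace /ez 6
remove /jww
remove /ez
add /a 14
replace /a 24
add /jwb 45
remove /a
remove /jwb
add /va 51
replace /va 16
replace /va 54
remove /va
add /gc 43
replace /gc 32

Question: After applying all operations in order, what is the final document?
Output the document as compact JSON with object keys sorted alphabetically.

After op 1 (replace /jww 27): {"ez":96,"jww":27}
After op 2 (replace /ez 26): {"ez":26,"jww":27}
After op 3 (replace /ez 6): {"ez":6,"jww":27}
After op 4 (remove /jww): {"ez":6}
After op 5 (remove /ez): {}
After op 6 (add /a 14): {"a":14}
After op 7 (replace /a 24): {"a":24}
After op 8 (add /jwb 45): {"a":24,"jwb":45}
After op 9 (remove /a): {"jwb":45}
After op 10 (remove /jwb): {}
After op 11 (add /va 51): {"va":51}
After op 12 (replace /va 16): {"va":16}
After op 13 (replace /va 54): {"va":54}
After op 14 (remove /va): {}
After op 15 (add /gc 43): {"gc":43}
After op 16 (replace /gc 32): {"gc":32}

Answer: {"gc":32}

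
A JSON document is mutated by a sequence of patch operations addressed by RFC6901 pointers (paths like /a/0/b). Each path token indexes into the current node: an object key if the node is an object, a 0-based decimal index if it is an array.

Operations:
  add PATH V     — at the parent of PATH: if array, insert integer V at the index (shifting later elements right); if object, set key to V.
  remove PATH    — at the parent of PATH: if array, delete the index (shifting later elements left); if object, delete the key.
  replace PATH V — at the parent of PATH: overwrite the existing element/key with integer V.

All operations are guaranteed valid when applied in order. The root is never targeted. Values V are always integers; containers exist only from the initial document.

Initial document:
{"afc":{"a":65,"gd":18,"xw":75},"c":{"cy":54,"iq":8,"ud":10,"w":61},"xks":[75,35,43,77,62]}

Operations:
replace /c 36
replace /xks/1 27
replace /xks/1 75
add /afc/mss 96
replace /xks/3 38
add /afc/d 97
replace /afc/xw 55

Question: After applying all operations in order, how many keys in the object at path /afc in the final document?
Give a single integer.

Answer: 5

Derivation:
After op 1 (replace /c 36): {"afc":{"a":65,"gd":18,"xw":75},"c":36,"xks":[75,35,43,77,62]}
After op 2 (replace /xks/1 27): {"afc":{"a":65,"gd":18,"xw":75},"c":36,"xks":[75,27,43,77,62]}
After op 3 (replace /xks/1 75): {"afc":{"a":65,"gd":18,"xw":75},"c":36,"xks":[75,75,43,77,62]}
After op 4 (add /afc/mss 96): {"afc":{"a":65,"gd":18,"mss":96,"xw":75},"c":36,"xks":[75,75,43,77,62]}
After op 5 (replace /xks/3 38): {"afc":{"a":65,"gd":18,"mss":96,"xw":75},"c":36,"xks":[75,75,43,38,62]}
After op 6 (add /afc/d 97): {"afc":{"a":65,"d":97,"gd":18,"mss":96,"xw":75},"c":36,"xks":[75,75,43,38,62]}
After op 7 (replace /afc/xw 55): {"afc":{"a":65,"d":97,"gd":18,"mss":96,"xw":55},"c":36,"xks":[75,75,43,38,62]}
Size at path /afc: 5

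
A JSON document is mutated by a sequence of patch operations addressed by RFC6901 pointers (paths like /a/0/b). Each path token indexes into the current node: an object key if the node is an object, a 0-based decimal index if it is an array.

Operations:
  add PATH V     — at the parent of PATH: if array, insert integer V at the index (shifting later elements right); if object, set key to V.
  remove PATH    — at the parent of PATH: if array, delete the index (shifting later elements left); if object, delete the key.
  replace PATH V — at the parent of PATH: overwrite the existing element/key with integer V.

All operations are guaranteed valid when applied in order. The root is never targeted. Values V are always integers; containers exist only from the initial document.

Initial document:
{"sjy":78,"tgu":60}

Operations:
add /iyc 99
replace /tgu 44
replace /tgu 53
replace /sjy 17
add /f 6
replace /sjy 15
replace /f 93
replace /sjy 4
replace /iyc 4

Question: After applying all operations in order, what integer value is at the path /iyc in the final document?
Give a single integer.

After op 1 (add /iyc 99): {"iyc":99,"sjy":78,"tgu":60}
After op 2 (replace /tgu 44): {"iyc":99,"sjy":78,"tgu":44}
After op 3 (replace /tgu 53): {"iyc":99,"sjy":78,"tgu":53}
After op 4 (replace /sjy 17): {"iyc":99,"sjy":17,"tgu":53}
After op 5 (add /f 6): {"f":6,"iyc":99,"sjy":17,"tgu":53}
After op 6 (replace /sjy 15): {"f":6,"iyc":99,"sjy":15,"tgu":53}
After op 7 (replace /f 93): {"f":93,"iyc":99,"sjy":15,"tgu":53}
After op 8 (replace /sjy 4): {"f":93,"iyc":99,"sjy":4,"tgu":53}
After op 9 (replace /iyc 4): {"f":93,"iyc":4,"sjy":4,"tgu":53}
Value at /iyc: 4

Answer: 4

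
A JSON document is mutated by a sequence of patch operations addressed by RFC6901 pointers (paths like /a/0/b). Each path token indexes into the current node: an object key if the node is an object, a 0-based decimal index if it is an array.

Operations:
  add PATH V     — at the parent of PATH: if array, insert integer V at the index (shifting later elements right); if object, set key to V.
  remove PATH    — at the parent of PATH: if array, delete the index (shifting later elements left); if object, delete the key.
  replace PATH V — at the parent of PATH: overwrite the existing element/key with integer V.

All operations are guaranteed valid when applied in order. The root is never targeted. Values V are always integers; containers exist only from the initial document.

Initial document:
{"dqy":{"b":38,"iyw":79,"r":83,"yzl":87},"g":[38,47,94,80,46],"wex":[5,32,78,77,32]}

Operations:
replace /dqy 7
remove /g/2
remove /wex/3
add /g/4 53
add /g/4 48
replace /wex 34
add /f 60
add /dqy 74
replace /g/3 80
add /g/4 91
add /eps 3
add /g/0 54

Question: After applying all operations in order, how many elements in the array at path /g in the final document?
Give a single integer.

After op 1 (replace /dqy 7): {"dqy":7,"g":[38,47,94,80,46],"wex":[5,32,78,77,32]}
After op 2 (remove /g/2): {"dqy":7,"g":[38,47,80,46],"wex":[5,32,78,77,32]}
After op 3 (remove /wex/3): {"dqy":7,"g":[38,47,80,46],"wex":[5,32,78,32]}
After op 4 (add /g/4 53): {"dqy":7,"g":[38,47,80,46,53],"wex":[5,32,78,32]}
After op 5 (add /g/4 48): {"dqy":7,"g":[38,47,80,46,48,53],"wex":[5,32,78,32]}
After op 6 (replace /wex 34): {"dqy":7,"g":[38,47,80,46,48,53],"wex":34}
After op 7 (add /f 60): {"dqy":7,"f":60,"g":[38,47,80,46,48,53],"wex":34}
After op 8 (add /dqy 74): {"dqy":74,"f":60,"g":[38,47,80,46,48,53],"wex":34}
After op 9 (replace /g/3 80): {"dqy":74,"f":60,"g":[38,47,80,80,48,53],"wex":34}
After op 10 (add /g/4 91): {"dqy":74,"f":60,"g":[38,47,80,80,91,48,53],"wex":34}
After op 11 (add /eps 3): {"dqy":74,"eps":3,"f":60,"g":[38,47,80,80,91,48,53],"wex":34}
After op 12 (add /g/0 54): {"dqy":74,"eps":3,"f":60,"g":[54,38,47,80,80,91,48,53],"wex":34}
Size at path /g: 8

Answer: 8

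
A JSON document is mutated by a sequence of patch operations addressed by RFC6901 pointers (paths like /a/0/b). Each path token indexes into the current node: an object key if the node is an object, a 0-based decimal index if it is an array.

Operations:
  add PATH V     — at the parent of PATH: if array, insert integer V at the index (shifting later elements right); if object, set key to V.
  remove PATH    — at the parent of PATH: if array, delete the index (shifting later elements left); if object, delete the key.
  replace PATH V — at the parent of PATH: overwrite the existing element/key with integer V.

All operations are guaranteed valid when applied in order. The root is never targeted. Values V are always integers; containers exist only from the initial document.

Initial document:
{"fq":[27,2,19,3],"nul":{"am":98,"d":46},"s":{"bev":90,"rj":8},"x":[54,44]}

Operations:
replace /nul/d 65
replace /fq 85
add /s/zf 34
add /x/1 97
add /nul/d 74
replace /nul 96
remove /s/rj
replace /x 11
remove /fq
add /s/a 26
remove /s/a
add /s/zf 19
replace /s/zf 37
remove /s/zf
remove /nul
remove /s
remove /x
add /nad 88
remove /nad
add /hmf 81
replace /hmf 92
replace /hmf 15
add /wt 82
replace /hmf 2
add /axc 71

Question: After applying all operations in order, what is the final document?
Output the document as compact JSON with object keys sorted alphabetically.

After op 1 (replace /nul/d 65): {"fq":[27,2,19,3],"nul":{"am":98,"d":65},"s":{"bev":90,"rj":8},"x":[54,44]}
After op 2 (replace /fq 85): {"fq":85,"nul":{"am":98,"d":65},"s":{"bev":90,"rj":8},"x":[54,44]}
After op 3 (add /s/zf 34): {"fq":85,"nul":{"am":98,"d":65},"s":{"bev":90,"rj":8,"zf":34},"x":[54,44]}
After op 4 (add /x/1 97): {"fq":85,"nul":{"am":98,"d":65},"s":{"bev":90,"rj":8,"zf":34},"x":[54,97,44]}
After op 5 (add /nul/d 74): {"fq":85,"nul":{"am":98,"d":74},"s":{"bev":90,"rj":8,"zf":34},"x":[54,97,44]}
After op 6 (replace /nul 96): {"fq":85,"nul":96,"s":{"bev":90,"rj":8,"zf":34},"x":[54,97,44]}
After op 7 (remove /s/rj): {"fq":85,"nul":96,"s":{"bev":90,"zf":34},"x":[54,97,44]}
After op 8 (replace /x 11): {"fq":85,"nul":96,"s":{"bev":90,"zf":34},"x":11}
After op 9 (remove /fq): {"nul":96,"s":{"bev":90,"zf":34},"x":11}
After op 10 (add /s/a 26): {"nul":96,"s":{"a":26,"bev":90,"zf":34},"x":11}
After op 11 (remove /s/a): {"nul":96,"s":{"bev":90,"zf":34},"x":11}
After op 12 (add /s/zf 19): {"nul":96,"s":{"bev":90,"zf":19},"x":11}
After op 13 (replace /s/zf 37): {"nul":96,"s":{"bev":90,"zf":37},"x":11}
After op 14 (remove /s/zf): {"nul":96,"s":{"bev":90},"x":11}
After op 15 (remove /nul): {"s":{"bev":90},"x":11}
After op 16 (remove /s): {"x":11}
After op 17 (remove /x): {}
After op 18 (add /nad 88): {"nad":88}
After op 19 (remove /nad): {}
After op 20 (add /hmf 81): {"hmf":81}
After op 21 (replace /hmf 92): {"hmf":92}
After op 22 (replace /hmf 15): {"hmf":15}
After op 23 (add /wt 82): {"hmf":15,"wt":82}
After op 24 (replace /hmf 2): {"hmf":2,"wt":82}
After op 25 (add /axc 71): {"axc":71,"hmf":2,"wt":82}

Answer: {"axc":71,"hmf":2,"wt":82}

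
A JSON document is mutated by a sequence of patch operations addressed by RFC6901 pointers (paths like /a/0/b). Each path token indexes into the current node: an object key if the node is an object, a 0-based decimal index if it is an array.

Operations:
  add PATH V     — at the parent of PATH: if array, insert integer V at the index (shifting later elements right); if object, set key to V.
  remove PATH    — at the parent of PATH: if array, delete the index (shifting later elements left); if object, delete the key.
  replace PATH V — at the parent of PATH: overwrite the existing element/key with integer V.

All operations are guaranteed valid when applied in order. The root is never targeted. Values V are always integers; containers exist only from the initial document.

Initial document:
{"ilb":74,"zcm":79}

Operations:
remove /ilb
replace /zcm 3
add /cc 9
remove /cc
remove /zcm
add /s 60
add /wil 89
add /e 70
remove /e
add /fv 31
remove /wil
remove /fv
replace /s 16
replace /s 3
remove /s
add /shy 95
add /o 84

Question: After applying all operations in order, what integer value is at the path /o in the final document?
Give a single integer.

After op 1 (remove /ilb): {"zcm":79}
After op 2 (replace /zcm 3): {"zcm":3}
After op 3 (add /cc 9): {"cc":9,"zcm":3}
After op 4 (remove /cc): {"zcm":3}
After op 5 (remove /zcm): {}
After op 6 (add /s 60): {"s":60}
After op 7 (add /wil 89): {"s":60,"wil":89}
After op 8 (add /e 70): {"e":70,"s":60,"wil":89}
After op 9 (remove /e): {"s":60,"wil":89}
After op 10 (add /fv 31): {"fv":31,"s":60,"wil":89}
After op 11 (remove /wil): {"fv":31,"s":60}
After op 12 (remove /fv): {"s":60}
After op 13 (replace /s 16): {"s":16}
After op 14 (replace /s 3): {"s":3}
After op 15 (remove /s): {}
After op 16 (add /shy 95): {"shy":95}
After op 17 (add /o 84): {"o":84,"shy":95}
Value at /o: 84

Answer: 84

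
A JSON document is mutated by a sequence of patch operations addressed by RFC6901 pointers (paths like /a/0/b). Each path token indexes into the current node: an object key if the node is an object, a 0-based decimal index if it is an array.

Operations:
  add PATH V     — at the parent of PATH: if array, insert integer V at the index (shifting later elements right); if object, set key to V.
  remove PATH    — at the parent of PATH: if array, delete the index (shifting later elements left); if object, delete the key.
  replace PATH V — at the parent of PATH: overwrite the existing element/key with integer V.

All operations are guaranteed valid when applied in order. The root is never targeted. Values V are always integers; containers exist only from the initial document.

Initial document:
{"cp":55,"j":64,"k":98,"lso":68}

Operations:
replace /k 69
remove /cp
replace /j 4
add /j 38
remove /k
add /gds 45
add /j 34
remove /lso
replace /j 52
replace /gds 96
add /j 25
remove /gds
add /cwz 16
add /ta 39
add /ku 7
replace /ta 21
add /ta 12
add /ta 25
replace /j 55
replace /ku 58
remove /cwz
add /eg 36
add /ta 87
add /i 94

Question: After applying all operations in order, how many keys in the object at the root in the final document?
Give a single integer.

After op 1 (replace /k 69): {"cp":55,"j":64,"k":69,"lso":68}
After op 2 (remove /cp): {"j":64,"k":69,"lso":68}
After op 3 (replace /j 4): {"j":4,"k":69,"lso":68}
After op 4 (add /j 38): {"j":38,"k":69,"lso":68}
After op 5 (remove /k): {"j":38,"lso":68}
After op 6 (add /gds 45): {"gds":45,"j":38,"lso":68}
After op 7 (add /j 34): {"gds":45,"j":34,"lso":68}
After op 8 (remove /lso): {"gds":45,"j":34}
After op 9 (replace /j 52): {"gds":45,"j":52}
After op 10 (replace /gds 96): {"gds":96,"j":52}
After op 11 (add /j 25): {"gds":96,"j":25}
After op 12 (remove /gds): {"j":25}
After op 13 (add /cwz 16): {"cwz":16,"j":25}
After op 14 (add /ta 39): {"cwz":16,"j":25,"ta":39}
After op 15 (add /ku 7): {"cwz":16,"j":25,"ku":7,"ta":39}
After op 16 (replace /ta 21): {"cwz":16,"j":25,"ku":7,"ta":21}
After op 17 (add /ta 12): {"cwz":16,"j":25,"ku":7,"ta":12}
After op 18 (add /ta 25): {"cwz":16,"j":25,"ku":7,"ta":25}
After op 19 (replace /j 55): {"cwz":16,"j":55,"ku":7,"ta":25}
After op 20 (replace /ku 58): {"cwz":16,"j":55,"ku":58,"ta":25}
After op 21 (remove /cwz): {"j":55,"ku":58,"ta":25}
After op 22 (add /eg 36): {"eg":36,"j":55,"ku":58,"ta":25}
After op 23 (add /ta 87): {"eg":36,"j":55,"ku":58,"ta":87}
After op 24 (add /i 94): {"eg":36,"i":94,"j":55,"ku":58,"ta":87}
Size at the root: 5

Answer: 5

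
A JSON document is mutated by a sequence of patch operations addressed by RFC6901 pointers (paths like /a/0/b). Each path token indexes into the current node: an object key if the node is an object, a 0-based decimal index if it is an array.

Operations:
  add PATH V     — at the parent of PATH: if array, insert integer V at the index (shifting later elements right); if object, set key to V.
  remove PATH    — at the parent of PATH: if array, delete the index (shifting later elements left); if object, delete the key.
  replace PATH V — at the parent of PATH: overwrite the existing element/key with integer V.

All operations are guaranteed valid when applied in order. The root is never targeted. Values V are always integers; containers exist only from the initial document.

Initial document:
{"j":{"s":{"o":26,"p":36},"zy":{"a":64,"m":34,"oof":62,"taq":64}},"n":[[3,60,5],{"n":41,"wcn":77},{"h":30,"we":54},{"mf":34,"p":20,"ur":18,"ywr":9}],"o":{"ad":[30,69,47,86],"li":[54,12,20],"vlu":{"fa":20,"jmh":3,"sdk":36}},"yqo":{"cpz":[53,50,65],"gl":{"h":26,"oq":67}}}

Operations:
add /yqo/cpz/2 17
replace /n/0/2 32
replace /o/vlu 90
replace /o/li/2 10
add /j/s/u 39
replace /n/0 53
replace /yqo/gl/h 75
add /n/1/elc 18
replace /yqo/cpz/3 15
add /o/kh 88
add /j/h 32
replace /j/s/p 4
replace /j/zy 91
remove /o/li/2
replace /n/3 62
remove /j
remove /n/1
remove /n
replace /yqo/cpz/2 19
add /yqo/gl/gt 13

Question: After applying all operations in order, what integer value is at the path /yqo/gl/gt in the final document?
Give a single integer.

After op 1 (add /yqo/cpz/2 17): {"j":{"s":{"o":26,"p":36},"zy":{"a":64,"m":34,"oof":62,"taq":64}},"n":[[3,60,5],{"n":41,"wcn":77},{"h":30,"we":54},{"mf":34,"p":20,"ur":18,"ywr":9}],"o":{"ad":[30,69,47,86],"li":[54,12,20],"vlu":{"fa":20,"jmh":3,"sdk":36}},"yqo":{"cpz":[53,50,17,65],"gl":{"h":26,"oq":67}}}
After op 2 (replace /n/0/2 32): {"j":{"s":{"o":26,"p":36},"zy":{"a":64,"m":34,"oof":62,"taq":64}},"n":[[3,60,32],{"n":41,"wcn":77},{"h":30,"we":54},{"mf":34,"p":20,"ur":18,"ywr":9}],"o":{"ad":[30,69,47,86],"li":[54,12,20],"vlu":{"fa":20,"jmh":3,"sdk":36}},"yqo":{"cpz":[53,50,17,65],"gl":{"h":26,"oq":67}}}
After op 3 (replace /o/vlu 90): {"j":{"s":{"o":26,"p":36},"zy":{"a":64,"m":34,"oof":62,"taq":64}},"n":[[3,60,32],{"n":41,"wcn":77},{"h":30,"we":54},{"mf":34,"p":20,"ur":18,"ywr":9}],"o":{"ad":[30,69,47,86],"li":[54,12,20],"vlu":90},"yqo":{"cpz":[53,50,17,65],"gl":{"h":26,"oq":67}}}
After op 4 (replace /o/li/2 10): {"j":{"s":{"o":26,"p":36},"zy":{"a":64,"m":34,"oof":62,"taq":64}},"n":[[3,60,32],{"n":41,"wcn":77},{"h":30,"we":54},{"mf":34,"p":20,"ur":18,"ywr":9}],"o":{"ad":[30,69,47,86],"li":[54,12,10],"vlu":90},"yqo":{"cpz":[53,50,17,65],"gl":{"h":26,"oq":67}}}
After op 5 (add /j/s/u 39): {"j":{"s":{"o":26,"p":36,"u":39},"zy":{"a":64,"m":34,"oof":62,"taq":64}},"n":[[3,60,32],{"n":41,"wcn":77},{"h":30,"we":54},{"mf":34,"p":20,"ur":18,"ywr":9}],"o":{"ad":[30,69,47,86],"li":[54,12,10],"vlu":90},"yqo":{"cpz":[53,50,17,65],"gl":{"h":26,"oq":67}}}
After op 6 (replace /n/0 53): {"j":{"s":{"o":26,"p":36,"u":39},"zy":{"a":64,"m":34,"oof":62,"taq":64}},"n":[53,{"n":41,"wcn":77},{"h":30,"we":54},{"mf":34,"p":20,"ur":18,"ywr":9}],"o":{"ad":[30,69,47,86],"li":[54,12,10],"vlu":90},"yqo":{"cpz":[53,50,17,65],"gl":{"h":26,"oq":67}}}
After op 7 (replace /yqo/gl/h 75): {"j":{"s":{"o":26,"p":36,"u":39},"zy":{"a":64,"m":34,"oof":62,"taq":64}},"n":[53,{"n":41,"wcn":77},{"h":30,"we":54},{"mf":34,"p":20,"ur":18,"ywr":9}],"o":{"ad":[30,69,47,86],"li":[54,12,10],"vlu":90},"yqo":{"cpz":[53,50,17,65],"gl":{"h":75,"oq":67}}}
After op 8 (add /n/1/elc 18): {"j":{"s":{"o":26,"p":36,"u":39},"zy":{"a":64,"m":34,"oof":62,"taq":64}},"n":[53,{"elc":18,"n":41,"wcn":77},{"h":30,"we":54},{"mf":34,"p":20,"ur":18,"ywr":9}],"o":{"ad":[30,69,47,86],"li":[54,12,10],"vlu":90},"yqo":{"cpz":[53,50,17,65],"gl":{"h":75,"oq":67}}}
After op 9 (replace /yqo/cpz/3 15): {"j":{"s":{"o":26,"p":36,"u":39},"zy":{"a":64,"m":34,"oof":62,"taq":64}},"n":[53,{"elc":18,"n":41,"wcn":77},{"h":30,"we":54},{"mf":34,"p":20,"ur":18,"ywr":9}],"o":{"ad":[30,69,47,86],"li":[54,12,10],"vlu":90},"yqo":{"cpz":[53,50,17,15],"gl":{"h":75,"oq":67}}}
After op 10 (add /o/kh 88): {"j":{"s":{"o":26,"p":36,"u":39},"zy":{"a":64,"m":34,"oof":62,"taq":64}},"n":[53,{"elc":18,"n":41,"wcn":77},{"h":30,"we":54},{"mf":34,"p":20,"ur":18,"ywr":9}],"o":{"ad":[30,69,47,86],"kh":88,"li":[54,12,10],"vlu":90},"yqo":{"cpz":[53,50,17,15],"gl":{"h":75,"oq":67}}}
After op 11 (add /j/h 32): {"j":{"h":32,"s":{"o":26,"p":36,"u":39},"zy":{"a":64,"m":34,"oof":62,"taq":64}},"n":[53,{"elc":18,"n":41,"wcn":77},{"h":30,"we":54},{"mf":34,"p":20,"ur":18,"ywr":9}],"o":{"ad":[30,69,47,86],"kh":88,"li":[54,12,10],"vlu":90},"yqo":{"cpz":[53,50,17,15],"gl":{"h":75,"oq":67}}}
After op 12 (replace /j/s/p 4): {"j":{"h":32,"s":{"o":26,"p":4,"u":39},"zy":{"a":64,"m":34,"oof":62,"taq":64}},"n":[53,{"elc":18,"n":41,"wcn":77},{"h":30,"we":54},{"mf":34,"p":20,"ur":18,"ywr":9}],"o":{"ad":[30,69,47,86],"kh":88,"li":[54,12,10],"vlu":90},"yqo":{"cpz":[53,50,17,15],"gl":{"h":75,"oq":67}}}
After op 13 (replace /j/zy 91): {"j":{"h":32,"s":{"o":26,"p":4,"u":39},"zy":91},"n":[53,{"elc":18,"n":41,"wcn":77},{"h":30,"we":54},{"mf":34,"p":20,"ur":18,"ywr":9}],"o":{"ad":[30,69,47,86],"kh":88,"li":[54,12,10],"vlu":90},"yqo":{"cpz":[53,50,17,15],"gl":{"h":75,"oq":67}}}
After op 14 (remove /o/li/2): {"j":{"h":32,"s":{"o":26,"p":4,"u":39},"zy":91},"n":[53,{"elc":18,"n":41,"wcn":77},{"h":30,"we":54},{"mf":34,"p":20,"ur":18,"ywr":9}],"o":{"ad":[30,69,47,86],"kh":88,"li":[54,12],"vlu":90},"yqo":{"cpz":[53,50,17,15],"gl":{"h":75,"oq":67}}}
After op 15 (replace /n/3 62): {"j":{"h":32,"s":{"o":26,"p":4,"u":39},"zy":91},"n":[53,{"elc":18,"n":41,"wcn":77},{"h":30,"we":54},62],"o":{"ad":[30,69,47,86],"kh":88,"li":[54,12],"vlu":90},"yqo":{"cpz":[53,50,17,15],"gl":{"h":75,"oq":67}}}
After op 16 (remove /j): {"n":[53,{"elc":18,"n":41,"wcn":77},{"h":30,"we":54},62],"o":{"ad":[30,69,47,86],"kh":88,"li":[54,12],"vlu":90},"yqo":{"cpz":[53,50,17,15],"gl":{"h":75,"oq":67}}}
After op 17 (remove /n/1): {"n":[53,{"h":30,"we":54},62],"o":{"ad":[30,69,47,86],"kh":88,"li":[54,12],"vlu":90},"yqo":{"cpz":[53,50,17,15],"gl":{"h":75,"oq":67}}}
After op 18 (remove /n): {"o":{"ad":[30,69,47,86],"kh":88,"li":[54,12],"vlu":90},"yqo":{"cpz":[53,50,17,15],"gl":{"h":75,"oq":67}}}
After op 19 (replace /yqo/cpz/2 19): {"o":{"ad":[30,69,47,86],"kh":88,"li":[54,12],"vlu":90},"yqo":{"cpz":[53,50,19,15],"gl":{"h":75,"oq":67}}}
After op 20 (add /yqo/gl/gt 13): {"o":{"ad":[30,69,47,86],"kh":88,"li":[54,12],"vlu":90},"yqo":{"cpz":[53,50,19,15],"gl":{"gt":13,"h":75,"oq":67}}}
Value at /yqo/gl/gt: 13

Answer: 13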